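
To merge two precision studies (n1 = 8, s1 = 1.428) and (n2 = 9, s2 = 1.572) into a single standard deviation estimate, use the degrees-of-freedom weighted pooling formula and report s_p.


s_p = sqrt(((n1-1)*s1^2 + (n2-1)*s2^2) / (n1+n2-2))
numerator = (8-1)*1.428^2 + (9-1)*1.572^2 = 14.274288 + 19.769472 = 34.04376
denominator = 8 + 9 - 2 = 15
s_p^2 = 34.04376 / 15 = 2.269584
s_p = sqrt(2.269584) = 1.5065

1.5065


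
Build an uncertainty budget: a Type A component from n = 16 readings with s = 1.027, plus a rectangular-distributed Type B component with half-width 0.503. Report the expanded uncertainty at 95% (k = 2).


u_A = s / sqrt(n) = 1.027 / sqrt(16) = 0.25675
u_B = half_width / sqrt(3) = 0.503 / sqrt(3) = 0.29040719
uc = sqrt(u_A^2 + u_B^2) = sqrt(0.25675^2 + 0.29040719^2) = 0.38762985
U = k * uc = 2 * 0.38762985
U = 0.7753

0.7753


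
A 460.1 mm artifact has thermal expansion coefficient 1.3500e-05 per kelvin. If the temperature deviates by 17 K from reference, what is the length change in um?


dL = L * alpha * dT
= 460.1 * 1.3500e-05 * 17
= 0.1055930 mm
dL_um = 0.1055930 * 1000 = 105.5930 um

105.5930


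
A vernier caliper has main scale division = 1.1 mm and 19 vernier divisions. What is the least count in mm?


LC = MSD / n_div
= 1.1 / 19
= 0.0579

0.0579


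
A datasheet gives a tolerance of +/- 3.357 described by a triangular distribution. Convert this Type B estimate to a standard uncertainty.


u_B = half_width / sqrt(6)
u_B = 3.357 / 2.4494897
u_B = 1.3705

1.3705


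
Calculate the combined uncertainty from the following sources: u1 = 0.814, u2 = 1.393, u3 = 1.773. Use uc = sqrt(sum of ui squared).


uc = sqrt(0.814^2 + 1.393^2 + 1.773^2)
uc = sqrt(5.746574)
uc = 2.3972

2.3972


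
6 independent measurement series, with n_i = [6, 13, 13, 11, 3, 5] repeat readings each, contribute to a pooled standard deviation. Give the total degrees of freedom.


nu = sum_i (n_i - 1)
nu = ((6 - 1) + (13 - 1) + (13 - 1) + (11 - 1) + (3 - 1) + (5 - 1))
nu = 5 + 12 + 12 + 10 + 2 + 4
nu = 45

45


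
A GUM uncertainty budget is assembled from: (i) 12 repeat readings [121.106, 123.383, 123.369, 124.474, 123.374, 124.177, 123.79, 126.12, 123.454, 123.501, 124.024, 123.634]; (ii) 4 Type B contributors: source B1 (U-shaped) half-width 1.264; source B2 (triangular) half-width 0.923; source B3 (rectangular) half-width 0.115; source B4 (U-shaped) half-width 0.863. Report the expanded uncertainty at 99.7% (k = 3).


mean = (121.106 + 123.383 + 123.369 + 124.474 + 123.374 + 124.177 + 123.79 + 126.12 + 123.454 + 123.501 + 124.024 + 123.634) / 12 = 123.7005
s = sqrt(sum((x - mean)^2)/(n-1)) = 1.1259627
u_A = s / sqrt(n) = 1.1259627 / sqrt(12) = 0.32503743
u_B1 = 1.264 / sqrt(2) = 0.89378297
u_B2 = 0.923 / sqrt(6) = 0.37681317
u_B3 = 0.115 / sqrt(3) = 0.066395281
u_B4 = 0.863 / sqrt(2) = 0.61023315
uc = sqrt(0.32503743^2 + 0.89378297^2 + 0.37681317^2 + 0.066395281^2 + 0.61023315^2) = 1.1930123
U = k * uc = 3 * 1.1930123
U = 3.5790

3.5790


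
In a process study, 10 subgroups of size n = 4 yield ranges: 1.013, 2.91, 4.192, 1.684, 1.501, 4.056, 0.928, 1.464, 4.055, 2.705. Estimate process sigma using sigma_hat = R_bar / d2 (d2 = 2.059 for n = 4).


R_bar = (1.013 + 2.91 + 4.192 + 1.684 + 1.501 + 4.056 + 0.928 + 1.464 + 4.055 + 2.705) / 10
R_bar = 24.508 / 10 = 2.4508
sigma_hat = R_bar / d2 = 2.4508 / 2.059 = 1.1903

1.1903


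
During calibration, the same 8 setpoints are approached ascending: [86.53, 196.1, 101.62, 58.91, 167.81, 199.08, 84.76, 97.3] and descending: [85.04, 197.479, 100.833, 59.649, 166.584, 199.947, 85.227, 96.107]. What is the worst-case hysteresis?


|86.53 - 85.04| = 1.4900
|196.1 - 197.479| = 1.3790
|101.62 - 100.833| = 0.7870
|58.91 - 59.649| = 0.7390
|167.81 - 166.584| = 1.2260
|199.08 - 199.947| = 0.8670
|84.76 - 85.227| = 0.4670
|97.3 - 96.107| = 1.1930
hysteresis = max(diffs) = 1.4900

1.4900


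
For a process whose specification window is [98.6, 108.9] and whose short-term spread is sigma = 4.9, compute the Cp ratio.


Cp = (USL - LSL) / (6 * sigma)
= (108.9 - 98.6) / (6 * 4.9)
= 10.3000 / 29.4000
= 0.3503

0.3503


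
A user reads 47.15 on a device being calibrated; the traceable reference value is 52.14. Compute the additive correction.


Correction = standard - reading
= 52.14 - 47.15
= 4.9900

4.9900


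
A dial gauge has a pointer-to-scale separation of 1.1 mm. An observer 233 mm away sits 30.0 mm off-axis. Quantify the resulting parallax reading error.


error = h * offset / d
= 1.1 * 30.0 / 233
= 0.1416

0.1416


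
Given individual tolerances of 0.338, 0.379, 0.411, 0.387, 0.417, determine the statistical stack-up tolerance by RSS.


RSS = sqrt(0.338^2 + 0.379^2 + 0.411^2 + 0.387^2 + 0.417^2)
= sqrt(0.750464)
= 0.8663

0.8663


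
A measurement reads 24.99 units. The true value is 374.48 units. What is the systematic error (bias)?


Systematic error = measured - true
= 24.99 - 374.48
= -349.4900

-349.4900


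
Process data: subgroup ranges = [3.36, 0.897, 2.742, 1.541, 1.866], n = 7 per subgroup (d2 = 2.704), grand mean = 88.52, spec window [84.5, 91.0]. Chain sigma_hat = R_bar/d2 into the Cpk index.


R_bar = (3.36 + 0.897 + 2.742 + 1.541 + 1.866) / 5 = 2.0812
sigma = R_bar / d2 = 2.0812 / 2.704 = 0.76967456
Cp = (USL - LSL)/(6*sigma) = (91.0 - 84.5)/(6*0.76967456) = 1.4075
Cpu = (91.0 - 88.52)/(3*0.76967456) = 1.0740
Cpl = (88.52 - 84.5)/(3*0.76967456) = 1.7410
Cpk = min(Cpu, Cpl) = 1.0740

1.0740


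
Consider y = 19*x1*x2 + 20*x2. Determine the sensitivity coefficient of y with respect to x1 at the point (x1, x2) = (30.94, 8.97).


y = 19*x1*x2 + 20*x2
dy/dx1 = 19*x2
Evaluate at x2 = 8.97: c1 = 19 * 8.97
c1 = 170.4300

170.4300


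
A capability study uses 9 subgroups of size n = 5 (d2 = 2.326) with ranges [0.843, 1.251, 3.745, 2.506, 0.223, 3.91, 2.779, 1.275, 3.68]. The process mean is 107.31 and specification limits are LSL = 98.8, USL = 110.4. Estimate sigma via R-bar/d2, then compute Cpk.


R_bar = (0.843 + 1.251 + 3.745 + 2.506 + 0.223 + 3.91 + 2.779 + 1.275 + 3.68) / 9 = 2.2457778
sigma = R_bar / d2 = 2.2457778 / 2.326 = 0.96551066
Cp = (USL - LSL)/(6*sigma) = (110.4 - 98.8)/(6*0.96551066) = 2.0024
Cpu = (110.4 - 107.31)/(3*0.96551066) = 1.0668
Cpl = (107.31 - 98.8)/(3*0.96551066) = 2.9380
Cpk = min(Cpu, Cpl) = 1.0668

1.0668


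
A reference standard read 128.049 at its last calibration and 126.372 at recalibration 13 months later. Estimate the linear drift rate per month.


rate = (v2 - v1) / months
= (126.372 - 128.049) / 13
= -1.6770 / 13
= -0.1290

-0.1290


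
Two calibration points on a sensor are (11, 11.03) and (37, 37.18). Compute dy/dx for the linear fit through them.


slope = (y2 - y1) / (x2 - x1)
= (37.18 - 11.03) / (37 - 11)
= 26.1500 / 26
= 1.0058

1.0058


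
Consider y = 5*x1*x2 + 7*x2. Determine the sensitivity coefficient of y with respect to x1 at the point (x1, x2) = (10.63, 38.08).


y = 5*x1*x2 + 7*x2
dy/dx1 = 5*x2
Evaluate at x2 = 38.08: c1 = 5 * 38.08
c1 = 190.4000

190.4000


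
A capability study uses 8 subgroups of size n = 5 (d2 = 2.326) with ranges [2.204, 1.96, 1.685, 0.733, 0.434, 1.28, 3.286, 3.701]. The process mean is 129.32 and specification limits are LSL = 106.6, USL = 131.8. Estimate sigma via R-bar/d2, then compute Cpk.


R_bar = (2.204 + 1.96 + 1.685 + 0.733 + 0.434 + 1.28 + 3.286 + 3.701) / 8 = 1.910375
sigma = R_bar / d2 = 1.910375 / 2.326 = 0.82131341
Cp = (USL - LSL)/(6*sigma) = (131.8 - 106.6)/(6*0.82131341) = 5.1138
Cpu = (131.8 - 129.32)/(3*0.82131341) = 1.0065
Cpl = (129.32 - 106.6)/(3*0.82131341) = 9.2210
Cpk = min(Cpu, Cpl) = 1.0065

1.0065


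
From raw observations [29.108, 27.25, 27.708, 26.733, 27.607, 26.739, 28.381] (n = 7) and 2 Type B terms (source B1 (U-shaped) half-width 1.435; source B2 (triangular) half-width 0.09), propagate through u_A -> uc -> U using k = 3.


mean = (29.108 + 27.25 + 27.708 + 26.733 + 27.607 + 26.739 + 28.381) / 7 = 27.64657143
s = sqrt(sum((x - mean)^2)/(n-1)) = 0.86564674
u_A = s / sqrt(n) = 0.86564674 / sqrt(7) = 0.32718371
u_B1 = 1.435 / sqrt(2) = 1.0146982
u_B2 = 0.09 / sqrt(6) = 0.036742346
uc = sqrt(0.32718371^2 + 1.0146982^2 + 0.036742346^2) = 1.0667763
U = k * uc = 3 * 1.0667763
U = 3.2003

3.2003


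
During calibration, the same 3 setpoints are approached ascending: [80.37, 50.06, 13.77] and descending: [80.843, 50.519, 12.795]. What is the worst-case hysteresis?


|80.37 - 80.843| = 0.4730
|50.06 - 50.519| = 0.4590
|13.77 - 12.795| = 0.9750
hysteresis = max(diffs) = 0.9750

0.9750


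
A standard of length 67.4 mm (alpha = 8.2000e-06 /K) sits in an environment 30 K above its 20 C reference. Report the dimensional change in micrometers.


dL = L * alpha * dT
= 67.4 * 8.2000e-06 * 30
= 0.0165804 mm
dL_um = 0.0165804 * 1000 = 16.5804 um

16.5804


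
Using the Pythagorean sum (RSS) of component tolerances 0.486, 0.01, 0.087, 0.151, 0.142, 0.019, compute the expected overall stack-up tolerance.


RSS = sqrt(0.486^2 + 0.01^2 + 0.087^2 + 0.151^2 + 0.142^2 + 0.019^2)
= sqrt(0.287191)
= 0.5359

0.5359


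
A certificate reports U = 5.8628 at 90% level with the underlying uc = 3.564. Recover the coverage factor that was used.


k = U / uc
k = 5.8628 / 3.564
k = 1.645

1.645


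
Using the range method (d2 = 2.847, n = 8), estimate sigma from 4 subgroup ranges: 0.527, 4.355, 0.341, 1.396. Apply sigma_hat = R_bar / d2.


R_bar = (0.527 + 4.355 + 0.341 + 1.396) / 4
R_bar = 6.619 / 4 = 1.65475
sigma_hat = R_bar / d2 = 1.65475 / 2.847 = 0.5812

0.5812


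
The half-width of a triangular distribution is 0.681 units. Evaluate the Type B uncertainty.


u_B = half_width / sqrt(6)
u_B = 0.681 / 2.4494897
u_B = 0.2780

0.2780


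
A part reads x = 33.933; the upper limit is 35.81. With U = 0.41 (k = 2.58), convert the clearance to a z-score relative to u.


u = U / k = 0.41 / 2.58 = 0.15891473
margin = |USL - x| = |35.81 - 33.933| = 1.877
z = margin / u = 1.877 / 0.15891473
z = 11.8114

11.8114


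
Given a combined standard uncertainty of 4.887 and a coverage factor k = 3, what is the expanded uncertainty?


U = k * uc
U = 3 * 4.887
U = 14.6610

14.6610


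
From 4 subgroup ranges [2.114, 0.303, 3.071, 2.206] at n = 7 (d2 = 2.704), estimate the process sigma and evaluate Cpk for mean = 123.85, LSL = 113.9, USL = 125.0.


R_bar = (2.114 + 0.303 + 3.071 + 2.206) / 4 = 1.9235
sigma = R_bar / d2 = 1.9235 / 2.704 = 0.71135355
Cp = (USL - LSL)/(6*sigma) = (125.0 - 113.9)/(6*0.71135355) = 2.6007
Cpu = (125.0 - 123.85)/(3*0.71135355) = 0.5389
Cpl = (123.85 - 113.9)/(3*0.71135355) = 4.6625
Cpk = min(Cpu, Cpl) = 0.5389

0.5389


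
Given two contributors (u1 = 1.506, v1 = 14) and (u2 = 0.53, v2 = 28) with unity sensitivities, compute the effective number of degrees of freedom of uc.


uc = sqrt(u1^2 + u2^2) = sqrt(1.506^2 + 0.53^2) = 1.5965388
v_eff = uc^4 / (u1^4/v1 + u2^4/v2)
= 1.5965388^4 / (1.506^4/14 + 0.53^4/28)
= 6.4970754 / 0.37024569
v_eff = 17.5480

17.5480


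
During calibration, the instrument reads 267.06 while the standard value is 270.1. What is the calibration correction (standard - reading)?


Correction = standard - reading
= 270.1 - 267.06
= 3.0400

3.0400


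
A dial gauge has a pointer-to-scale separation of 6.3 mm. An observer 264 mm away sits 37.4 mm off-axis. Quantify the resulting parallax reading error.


error = h * offset / d
= 6.3 * 37.4 / 264
= 0.8925

0.8925


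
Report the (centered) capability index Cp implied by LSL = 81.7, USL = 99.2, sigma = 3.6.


Cp = (USL - LSL) / (6 * sigma)
= (99.2 - 81.7) / (6 * 3.6)
= 17.5000 / 21.6000
= 0.8102

0.8102


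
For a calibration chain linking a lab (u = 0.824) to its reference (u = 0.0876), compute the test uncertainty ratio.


TUR = u_lab / u_ref
= 0.824 / 0.0876
= 9.4064

9.4064


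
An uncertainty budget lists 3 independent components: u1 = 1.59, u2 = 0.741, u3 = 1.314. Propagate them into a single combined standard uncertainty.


uc = sqrt(1.59^2 + 0.741^2 + 1.314^2)
uc = sqrt(4.803777)
uc = 2.1918

2.1918


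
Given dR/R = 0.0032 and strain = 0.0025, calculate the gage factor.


GF = (dR/R) / epsilon
= 0.0032 / 0.0025
= 1.2800

1.2800


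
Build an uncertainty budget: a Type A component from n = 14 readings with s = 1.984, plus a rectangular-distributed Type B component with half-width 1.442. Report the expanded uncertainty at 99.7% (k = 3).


u_A = s / sqrt(n) = 1.984 / sqrt(14) = 0.5302463
u_B = half_width / sqrt(3) = 1.442 / sqrt(3) = 0.83253909
uc = sqrt(u_A^2 + u_B^2) = sqrt(0.5302463^2 + 0.83253909^2) = 0.98705748
U = k * uc = 3 * 0.98705748
U = 2.9612

2.9612


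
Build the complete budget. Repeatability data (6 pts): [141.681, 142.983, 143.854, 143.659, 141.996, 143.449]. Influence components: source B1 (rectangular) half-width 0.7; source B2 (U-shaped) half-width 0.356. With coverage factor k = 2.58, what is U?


mean = (141.681 + 142.983 + 143.854 + 143.659 + 141.996 + 143.449) / 6 = 142.937
s = sqrt(sum((x - mean)^2)/(n-1)) = 0.90437271
u_A = s / sqrt(n) = 0.90437271 / sqrt(6) = 0.36920861
u_B1 = 0.7 / sqrt(3) = 0.40414519
u_B2 = 0.356 / sqrt(2) = 0.25173001
uc = sqrt(0.36920861^2 + 0.40414519^2 + 0.25173001^2) = 0.60250837
U = k * uc = 2.58 * 0.60250837
U = 1.5545

1.5545


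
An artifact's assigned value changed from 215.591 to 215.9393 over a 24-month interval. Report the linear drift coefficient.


rate = (v2 - v1) / months
= (215.9393 - 215.591) / 24
= 0.3483 / 24
= 0.0145

0.0145


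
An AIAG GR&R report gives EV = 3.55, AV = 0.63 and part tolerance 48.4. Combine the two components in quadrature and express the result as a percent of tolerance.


GRR = sqrt(EV^2 + AV^2) = sqrt(3.55^2 + 0.63^2) = 3.6054681
%GRR = GRR / tol * 100 = 3.6054681 / 48.4 * 100
%GRR = 7.4493

7.4493


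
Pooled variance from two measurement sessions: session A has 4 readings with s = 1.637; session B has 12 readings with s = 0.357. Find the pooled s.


s_p = sqrt(((n1-1)*s1^2 + (n2-1)*s2^2) / (n1+n2-2))
numerator = (4-1)*1.637^2 + (12-1)*0.357^2 = 8.039307 + 1.401939 = 9.441246
denominator = 4 + 12 - 2 = 14
s_p^2 = 9.441246 / 14 = 0.67437471
s_p = sqrt(0.67437471) = 0.8212

0.8212


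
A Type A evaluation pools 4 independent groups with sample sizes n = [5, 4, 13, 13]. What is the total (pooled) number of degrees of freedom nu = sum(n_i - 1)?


nu = sum_i (n_i - 1)
nu = ((5 - 1) + (4 - 1) + (13 - 1) + (13 - 1))
nu = 4 + 3 + 12 + 12
nu = 31

31


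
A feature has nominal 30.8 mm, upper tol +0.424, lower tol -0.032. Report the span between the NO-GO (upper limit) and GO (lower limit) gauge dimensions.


GO = nominal - lower_tol (smallest hole = maximum material condition)
GO = 30.8 - 0.032 = 30.768
NO-GO = nominal + upper_tol (largest hole = least material condition)
NO-GO = 30.8 + 0.424 = 31.224
spread = NO-GO - GO = 31.224 - 30.768 = 0.4560

0.4560


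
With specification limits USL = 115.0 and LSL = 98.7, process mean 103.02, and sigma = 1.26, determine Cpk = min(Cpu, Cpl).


Cpu = (USL - mean) / (3*sigma) = (115.0 - 103.02) / (3*1.26) = 3.1693
Cpl = (mean - LSL) / (3*sigma) = (103.02 - 98.7) / (3*1.26) = 1.1429
Cpk = min(Cpu, Cpl) = 1.1429

1.1429


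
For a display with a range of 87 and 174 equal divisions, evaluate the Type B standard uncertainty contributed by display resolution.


resolution = range / divisions
resolution = 87 / 174 = 0.5
u_res = resolution / (2*sqrt(3))
u_res = 0.5 / 3.4641016
u_res = 0.1443

0.1443


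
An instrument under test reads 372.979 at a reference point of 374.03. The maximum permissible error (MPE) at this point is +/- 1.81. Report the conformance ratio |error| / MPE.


e = indication - reference = 372.979 - 374.03 = -1.0510
|e| = 1.0510
ratio = |e| / MPE = 1.0510 / 1.81
ratio = 0.5807

0.5807


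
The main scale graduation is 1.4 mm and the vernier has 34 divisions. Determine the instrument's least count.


LC = MSD / n_div
= 1.4 / 34
= 0.0412

0.0412


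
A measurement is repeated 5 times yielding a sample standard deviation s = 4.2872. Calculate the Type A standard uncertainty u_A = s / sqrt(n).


u_A = s / sqrt(n)
u_A = 4.2872 / sqrt(5)
u_A = 4.2872 / 2.236068
u_A = 1.9173

1.9173


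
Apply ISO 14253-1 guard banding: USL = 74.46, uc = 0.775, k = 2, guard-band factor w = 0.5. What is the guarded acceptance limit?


U = k * uc = 2 * 0.775 = 1.55
guard band g = w * U = 0.5 * 1.55 = 0.775
AL = USL - g = 74.46 - 0.775
AL = 73.6850

73.6850


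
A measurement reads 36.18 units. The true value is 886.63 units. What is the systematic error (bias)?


Systematic error = measured - true
= 36.18 - 886.63
= -850.4500

-850.4500


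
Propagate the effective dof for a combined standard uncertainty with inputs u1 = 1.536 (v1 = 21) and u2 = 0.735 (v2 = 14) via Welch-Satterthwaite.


uc = sqrt(u1^2 + u2^2) = sqrt(1.536^2 + 0.735^2) = 1.702798
v_eff = uc^4 / (u1^4/v1 + u2^4/v2)
= 1.702798^4 / (1.536^4/21 + 0.735^4/14)
= 8.4072222 / 0.28590677
v_eff = 29.4055

29.4055


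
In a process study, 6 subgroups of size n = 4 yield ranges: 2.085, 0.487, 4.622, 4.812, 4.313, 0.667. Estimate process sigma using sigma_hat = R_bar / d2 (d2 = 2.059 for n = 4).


R_bar = (2.085 + 0.487 + 4.622 + 4.812 + 4.313 + 0.667) / 6
R_bar = 16.986 / 6 = 2.831
sigma_hat = R_bar / d2 = 2.831 / 2.059 = 1.3749

1.3749


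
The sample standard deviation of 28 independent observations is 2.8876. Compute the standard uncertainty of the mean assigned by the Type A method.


u_A = s / sqrt(n)
u_A = 2.8876 / sqrt(28)
u_A = 2.8876 / 5.2915026
u_A = 0.5457

0.5457


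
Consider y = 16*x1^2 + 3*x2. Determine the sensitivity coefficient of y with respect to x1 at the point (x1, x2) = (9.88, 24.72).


y = 16*x1^2 + 3*x2
dy/dx1 = 2*16*x1
Evaluate at x1 = 9.88: c1 = 32 * 9.88
c1 = 316.1600

316.1600


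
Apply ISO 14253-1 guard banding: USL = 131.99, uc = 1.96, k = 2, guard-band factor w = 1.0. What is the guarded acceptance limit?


U = k * uc = 2 * 1.96 = 3.92
guard band g = w * U = 1.0 * 3.92 = 3.92
AL = USL - g = 131.99 - 3.92
AL = 128.0700

128.0700


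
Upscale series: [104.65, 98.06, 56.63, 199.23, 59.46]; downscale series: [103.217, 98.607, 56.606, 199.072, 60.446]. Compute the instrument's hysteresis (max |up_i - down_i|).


|104.65 - 103.217| = 1.4330
|98.06 - 98.607| = 0.5470
|56.63 - 56.606| = 0.0240
|199.23 - 199.072| = 0.1580
|59.46 - 60.446| = 0.9860
hysteresis = max(diffs) = 1.4330

1.4330


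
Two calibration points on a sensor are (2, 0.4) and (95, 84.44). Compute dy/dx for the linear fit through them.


slope = (y2 - y1) / (x2 - x1)
= (84.44 - 0.4) / (95 - 2)
= 84.0400 / 93
= 0.9037

0.9037


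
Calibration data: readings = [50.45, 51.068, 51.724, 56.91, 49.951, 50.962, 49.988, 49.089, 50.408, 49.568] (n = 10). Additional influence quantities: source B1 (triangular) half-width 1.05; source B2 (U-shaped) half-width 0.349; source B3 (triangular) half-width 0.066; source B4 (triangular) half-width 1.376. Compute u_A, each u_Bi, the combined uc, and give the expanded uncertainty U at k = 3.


mean = (50.45 + 51.068 + 51.724 + 56.91 + 49.951 + 50.962 + 49.988 + 49.089 + 50.408 + 49.568) / 10 = 51.0118
s = sqrt(sum((x - mean)^2)/(n-1)) = 2.2094998
u_A = s / sqrt(n) = 2.2094998 / sqrt(10) = 0.69870519
u_B1 = 1.05 / sqrt(6) = 0.4286607
u_B2 = 0.349 / sqrt(2) = 0.24678027
u_B3 = 0.066 / sqrt(6) = 0.026944387
u_B4 = 1.376 / sqrt(6) = 0.56174965
uc = sqrt(0.69870519^2 + 0.4286607^2 + 0.24678027^2 + 0.026944387^2 + 0.56174965^2) = 1.0242695
U = k * uc = 3 * 1.0242695
U = 3.0728

3.0728


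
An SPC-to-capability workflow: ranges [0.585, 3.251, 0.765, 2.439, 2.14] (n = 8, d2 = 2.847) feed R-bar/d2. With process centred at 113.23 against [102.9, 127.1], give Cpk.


R_bar = (0.585 + 3.251 + 0.765 + 2.439 + 2.14) / 5 = 1.836
sigma = R_bar / d2 = 1.836 / 2.847 = 0.64488936
Cp = (USL - LSL)/(6*sigma) = (127.1 - 102.9)/(6*0.64488936) = 6.2543
Cpu = (127.1 - 113.23)/(3*0.64488936) = 7.1692
Cpl = (113.23 - 102.9)/(3*0.64488936) = 5.3394
Cpk = min(Cpu, Cpl) = 5.3394

5.3394


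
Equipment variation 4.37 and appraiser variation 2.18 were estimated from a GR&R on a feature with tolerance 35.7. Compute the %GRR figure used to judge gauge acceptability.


GRR = sqrt(EV^2 + AV^2) = sqrt(4.37^2 + 2.18^2) = 4.8835745
%GRR = GRR / tol * 100 = 4.8835745 / 35.7 * 100
%GRR = 13.6795

13.6795


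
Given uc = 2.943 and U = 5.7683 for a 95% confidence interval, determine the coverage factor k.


k = U / uc
k = 5.7683 / 2.943
k = 1.96

1.96


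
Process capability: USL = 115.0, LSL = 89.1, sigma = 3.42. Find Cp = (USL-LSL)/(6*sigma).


Cp = (USL - LSL) / (6 * sigma)
= (115.0 - 89.1) / (6 * 3.42)
= 25.9000 / 20.5200
= 1.2622

1.2622


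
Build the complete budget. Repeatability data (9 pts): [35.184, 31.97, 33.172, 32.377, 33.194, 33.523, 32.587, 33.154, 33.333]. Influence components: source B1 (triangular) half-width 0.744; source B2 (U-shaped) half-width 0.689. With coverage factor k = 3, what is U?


mean = (35.184 + 31.97 + 33.172 + 32.377 + 33.194 + 33.523 + 32.587 + 33.154 + 33.333) / 9 = 33.166
s = sqrt(sum((x - mean)^2)/(n-1)) = 0.90945066
u_A = s / sqrt(n) = 0.90945066 / sqrt(9) = 0.30315022
u_B1 = 0.744 / sqrt(6) = 0.30373673
u_B2 = 0.689 / sqrt(2) = 0.48719657
uc = sqrt(0.30315022^2 + 0.30373673^2 + 0.48719657^2) = 0.64924306
U = k * uc = 3 * 0.64924306
U = 1.9477

1.9477


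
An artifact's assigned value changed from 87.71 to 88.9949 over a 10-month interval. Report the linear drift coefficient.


rate = (v2 - v1) / months
= (88.9949 - 87.71) / 10
= 1.2849 / 10
= 0.1285

0.1285


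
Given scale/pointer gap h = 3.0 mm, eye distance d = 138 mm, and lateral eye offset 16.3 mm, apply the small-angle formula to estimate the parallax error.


error = h * offset / d
= 3.0 * 16.3 / 138
= 0.3543

0.3543


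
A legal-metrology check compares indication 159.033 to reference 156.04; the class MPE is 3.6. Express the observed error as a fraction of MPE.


e = indication - reference = 159.033 - 156.04 = 2.9930
|e| = 2.9930
ratio = |e| / MPE = 2.9930 / 3.6
ratio = 0.8314

0.8314


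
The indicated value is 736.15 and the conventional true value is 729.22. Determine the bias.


Systematic error = measured - true
= 736.15 - 729.22
= 6.9300

6.9300


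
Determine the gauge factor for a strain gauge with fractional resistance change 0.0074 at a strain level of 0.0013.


GF = (dR/R) / epsilon
= 0.0074 / 0.0013
= 5.6923

5.6923


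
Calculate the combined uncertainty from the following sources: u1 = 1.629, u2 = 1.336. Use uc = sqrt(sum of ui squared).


uc = sqrt(1.629^2 + 1.336^2)
uc = sqrt(4.438537)
uc = 2.1068

2.1068


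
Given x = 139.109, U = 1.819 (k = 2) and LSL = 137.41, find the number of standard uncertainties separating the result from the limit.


u = U / k = 1.819 / 2 = 0.9095
margin = |LSL - x| = |137.41 - 139.109| = 1.699
z = margin / u = 1.699 / 0.9095
z = 1.8681

1.8681


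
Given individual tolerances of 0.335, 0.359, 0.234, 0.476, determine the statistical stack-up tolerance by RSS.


RSS = sqrt(0.335^2 + 0.359^2 + 0.234^2 + 0.476^2)
= sqrt(0.522438)
= 0.7228

0.7228


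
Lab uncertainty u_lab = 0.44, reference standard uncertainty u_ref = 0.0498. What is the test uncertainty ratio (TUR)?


TUR = u_lab / u_ref
= 0.44 / 0.0498
= 8.8353

8.8353


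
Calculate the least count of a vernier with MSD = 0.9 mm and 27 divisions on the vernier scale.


LC = MSD / n_div
= 0.9 / 27
= 0.0333

0.0333


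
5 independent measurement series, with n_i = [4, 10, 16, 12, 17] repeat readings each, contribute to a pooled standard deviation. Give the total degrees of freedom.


nu = sum_i (n_i - 1)
nu = ((4 - 1) + (10 - 1) + (16 - 1) + (12 - 1) + (17 - 1))
nu = 3 + 9 + 15 + 11 + 16
nu = 54

54


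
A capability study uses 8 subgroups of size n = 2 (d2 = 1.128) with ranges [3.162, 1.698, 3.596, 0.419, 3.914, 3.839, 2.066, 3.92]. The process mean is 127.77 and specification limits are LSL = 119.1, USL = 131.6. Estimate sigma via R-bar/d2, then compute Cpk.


R_bar = (3.162 + 1.698 + 3.596 + 0.419 + 3.914 + 3.839 + 2.066 + 3.92) / 8 = 2.82675
sigma = R_bar / d2 = 2.82675 / 1.128 = 2.505984
Cp = (USL - LSL)/(6*sigma) = (131.6 - 119.1)/(6*2.505984) = 0.8313
Cpu = (131.6 - 127.77)/(3*2.505984) = 0.5094
Cpl = (127.77 - 119.1)/(3*2.505984) = 1.1532
Cpk = min(Cpu, Cpl) = 0.5094

0.5094


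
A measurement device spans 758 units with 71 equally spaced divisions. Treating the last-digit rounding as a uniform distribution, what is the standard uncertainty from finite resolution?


resolution = range / divisions
resolution = 758 / 71 = 10.676056
u_res = resolution / (2*sqrt(3))
u_res = 10.676056 / 3.4641016
u_res = 3.0819

3.0819


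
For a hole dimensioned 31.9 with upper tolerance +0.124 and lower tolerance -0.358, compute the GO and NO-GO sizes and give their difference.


GO = nominal - lower_tol (smallest hole = maximum material condition)
GO = 31.9 - 0.358 = 31.542
NO-GO = nominal + upper_tol (largest hole = least material condition)
NO-GO = 31.9 + 0.124 = 32.024
spread = NO-GO - GO = 32.024 - 31.542 = 0.4820

0.4820


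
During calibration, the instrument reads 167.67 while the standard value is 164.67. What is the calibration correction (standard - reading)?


Correction = standard - reading
= 164.67 - 167.67
= -3.0000

-3.0000


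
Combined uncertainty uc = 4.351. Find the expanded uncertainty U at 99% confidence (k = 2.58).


U = k * uc
U = 2.58 * 4.351
U = 11.2256

11.2256


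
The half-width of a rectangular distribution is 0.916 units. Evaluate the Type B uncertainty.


u_B = half_width / sqrt(3)
u_B = 0.916 / 1.7320508
u_B = 0.5289

0.5289


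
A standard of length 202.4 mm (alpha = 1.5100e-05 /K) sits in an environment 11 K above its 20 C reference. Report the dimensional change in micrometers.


dL = L * alpha * dT
= 202.4 * 1.5100e-05 * 11
= 0.0336186 mm
dL_um = 0.0336186 * 1000 = 33.6186 um

33.6186


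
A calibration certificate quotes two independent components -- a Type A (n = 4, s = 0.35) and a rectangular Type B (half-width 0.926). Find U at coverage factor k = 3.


u_A = s / sqrt(n) = 0.35 / sqrt(4) = 0.175
u_B = half_width / sqrt(3) = 0.926 / sqrt(3) = 0.53462635
uc = sqrt(u_A^2 + u_B^2) = sqrt(0.175^2 + 0.53462635^2) = 0.56253918
U = k * uc = 3 * 0.56253918
U = 1.6876

1.6876


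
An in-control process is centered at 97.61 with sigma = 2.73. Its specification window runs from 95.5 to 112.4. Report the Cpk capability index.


Cpu = (USL - mean) / (3*sigma) = (112.4 - 97.61) / (3*2.73) = 1.8059
Cpl = (mean - LSL) / (3*sigma) = (97.61 - 95.5) / (3*2.73) = 0.2576
Cpk = min(Cpu, Cpl) = 0.2576

0.2576


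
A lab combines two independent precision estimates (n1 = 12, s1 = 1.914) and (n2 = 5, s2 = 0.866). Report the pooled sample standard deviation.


s_p = sqrt(((n1-1)*s1^2 + (n2-1)*s2^2) / (n1+n2-2))
numerator = (12-1)*1.914^2 + (5-1)*0.866^2 = 40.297356 + 2.999824 = 43.29718
denominator = 12 + 5 - 2 = 15
s_p^2 = 43.29718 / 15 = 2.8864787
s_p = sqrt(2.8864787) = 1.6990

1.6990


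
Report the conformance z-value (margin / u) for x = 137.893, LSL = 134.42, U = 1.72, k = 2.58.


u = U / k = 1.72 / 2.58 = 0.66666667
margin = |LSL - x| = |134.42 - 137.893| = 3.473
z = margin / u = 3.473 / 0.66666667
z = 5.2095

5.2095


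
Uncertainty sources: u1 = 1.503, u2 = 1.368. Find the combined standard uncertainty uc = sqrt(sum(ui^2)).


uc = sqrt(1.503^2 + 1.368^2)
uc = sqrt(4.130433)
uc = 2.0323

2.0323


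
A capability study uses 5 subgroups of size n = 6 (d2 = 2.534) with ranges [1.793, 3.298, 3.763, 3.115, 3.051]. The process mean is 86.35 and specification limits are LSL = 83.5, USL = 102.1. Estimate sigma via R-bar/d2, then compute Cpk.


R_bar = (1.793 + 3.298 + 3.763 + 3.115 + 3.051) / 5 = 3.004
sigma = R_bar / d2 = 3.004 / 2.534 = 1.1854775
Cp = (USL - LSL)/(6*sigma) = (102.1 - 83.5)/(6*1.1854775) = 2.6150
Cpu = (102.1 - 86.35)/(3*1.1854775) = 4.4286
Cpl = (86.35 - 83.5)/(3*1.1854775) = 0.8014
Cpk = min(Cpu, Cpl) = 0.8014

0.8014


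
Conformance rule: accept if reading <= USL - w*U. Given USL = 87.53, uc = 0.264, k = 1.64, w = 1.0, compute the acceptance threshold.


U = k * uc = 1.64 * 0.264 = 0.43296
guard band g = w * U = 1.0 * 0.43296 = 0.43296
AL = USL - g = 87.53 - 0.43296
AL = 87.0970

87.0970


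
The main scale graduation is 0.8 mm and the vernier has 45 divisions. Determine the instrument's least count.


LC = MSD / n_div
= 0.8 / 45
= 0.0178

0.0178


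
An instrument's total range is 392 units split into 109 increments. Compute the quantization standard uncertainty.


resolution = range / divisions
resolution = 392 / 109 = 3.5963303
u_res = resolution / (2*sqrt(3))
u_res = 3.5963303 / 3.4641016
u_res = 1.0382

1.0382


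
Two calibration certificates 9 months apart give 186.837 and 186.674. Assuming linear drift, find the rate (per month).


rate = (v2 - v1) / months
= (186.674 - 186.837) / 9
= -0.1630 / 9
= -0.0181

-0.0181


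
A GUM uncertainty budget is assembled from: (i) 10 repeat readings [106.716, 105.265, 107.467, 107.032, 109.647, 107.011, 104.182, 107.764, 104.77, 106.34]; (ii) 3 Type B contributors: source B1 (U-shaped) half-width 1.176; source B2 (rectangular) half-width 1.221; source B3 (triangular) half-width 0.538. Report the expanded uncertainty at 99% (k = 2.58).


mean = (106.716 + 105.265 + 107.467 + 107.032 + 109.647 + 107.011 + 104.182 + 107.764 + 104.77 + 106.34) / 10 = 106.6194
s = sqrt(sum((x - mean)^2)/(n-1)) = 1.5916965
u_A = s / sqrt(n) = 1.5916965 / sqrt(10) = 0.50333863
u_B1 = 1.176 / sqrt(2) = 0.83155757
u_B2 = 1.221 / sqrt(3) = 0.70494468
u_B3 = 0.538 / sqrt(6) = 0.21963758
uc = sqrt(0.50333863^2 + 0.83155757^2 + 0.70494468^2 + 0.21963758^2) = 1.220666
U = k * uc = 2.58 * 1.220666
U = 3.1493

3.1493


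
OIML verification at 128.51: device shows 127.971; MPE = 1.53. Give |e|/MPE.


e = indication - reference = 127.971 - 128.51 = -0.5390
|e| = 0.5390
ratio = |e| / MPE = 0.5390 / 1.53
ratio = 0.3523

0.3523


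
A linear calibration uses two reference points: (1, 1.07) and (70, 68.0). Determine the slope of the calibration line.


slope = (y2 - y1) / (x2 - x1)
= (68.0 - 1.07) / (70 - 1)
= 66.9300 / 69
= 0.9700

0.9700


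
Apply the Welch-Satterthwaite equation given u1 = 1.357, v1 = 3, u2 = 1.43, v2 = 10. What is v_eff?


uc = sqrt(u1^2 + u2^2) = sqrt(1.357^2 + 1.43^2) = 1.9713825
v_eff = uc^4 / (u1^4/v1 + u2^4/v2)
= 1.9713825^4 / (1.357^4/3 + 1.43^4/10)
= 15.103708 / 1.5484731
v_eff = 9.7539

9.7539


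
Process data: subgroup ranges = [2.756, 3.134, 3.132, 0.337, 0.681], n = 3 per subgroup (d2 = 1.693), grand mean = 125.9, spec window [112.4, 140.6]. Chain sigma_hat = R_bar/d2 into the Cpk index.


R_bar = (2.756 + 3.134 + 3.132 + 0.337 + 0.681) / 5 = 2.008
sigma = R_bar / d2 = 2.008 / 1.693 = 1.1860602
Cp = (USL - LSL)/(6*sigma) = (140.6 - 112.4)/(6*1.1860602) = 3.9627
Cpu = (140.6 - 125.9)/(3*1.1860602) = 4.1313
Cpl = (125.9 - 112.4)/(3*1.1860602) = 3.7941
Cpk = min(Cpu, Cpl) = 3.7941

3.7941


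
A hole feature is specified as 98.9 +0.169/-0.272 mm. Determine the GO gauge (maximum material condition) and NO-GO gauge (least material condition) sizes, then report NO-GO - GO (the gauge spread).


GO = nominal - lower_tol (smallest hole = maximum material condition)
GO = 98.9 - 0.272 = 98.628
NO-GO = nominal + upper_tol (largest hole = least material condition)
NO-GO = 98.9 + 0.169 = 99.069
spread = NO-GO - GO = 99.069 - 98.628 = 0.4410

0.4410


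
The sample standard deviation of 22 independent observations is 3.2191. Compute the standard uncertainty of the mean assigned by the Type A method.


u_A = s / sqrt(n)
u_A = 3.2191 / sqrt(22)
u_A = 3.2191 / 4.6904158
u_A = 0.6863

0.6863


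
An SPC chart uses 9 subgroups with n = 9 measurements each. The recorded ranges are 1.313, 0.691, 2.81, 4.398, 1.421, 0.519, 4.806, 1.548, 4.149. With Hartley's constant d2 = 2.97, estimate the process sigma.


R_bar = (1.313 + 0.691 + 2.81 + 4.398 + 1.421 + 0.519 + 4.806 + 1.548 + 4.149) / 9
R_bar = 21.655 / 9 = 2.4061111
sigma_hat = R_bar / d2 = 2.4061111 / 2.97 = 0.8101

0.8101


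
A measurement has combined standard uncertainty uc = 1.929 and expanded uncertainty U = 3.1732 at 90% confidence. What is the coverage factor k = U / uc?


k = U / uc
k = 3.1732 / 1.929
k = 1.645

1.645


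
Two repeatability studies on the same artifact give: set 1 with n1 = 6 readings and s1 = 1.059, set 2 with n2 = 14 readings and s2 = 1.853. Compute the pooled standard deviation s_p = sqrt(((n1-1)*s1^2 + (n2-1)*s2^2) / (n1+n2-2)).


s_p = sqrt(((n1-1)*s1^2 + (n2-1)*s2^2) / (n1+n2-2))
numerator = (6-1)*1.059^2 + (14-1)*1.853^2 = 5.607405 + 44.636917 = 50.244322
denominator = 6 + 14 - 2 = 18
s_p^2 = 50.244322 / 18 = 2.7913512
s_p = sqrt(2.7913512) = 1.6707

1.6707


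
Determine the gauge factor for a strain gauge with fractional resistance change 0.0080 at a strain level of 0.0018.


GF = (dR/R) / epsilon
= 0.0080 / 0.0018
= 4.4444

4.4444


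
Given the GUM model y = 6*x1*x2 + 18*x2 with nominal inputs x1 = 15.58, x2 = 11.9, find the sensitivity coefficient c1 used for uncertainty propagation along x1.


y = 6*x1*x2 + 18*x2
dy/dx1 = 6*x2
Evaluate at x2 = 11.9: c1 = 6 * 11.9
c1 = 71.4000

71.4000


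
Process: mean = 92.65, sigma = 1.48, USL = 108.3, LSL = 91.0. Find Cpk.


Cpu = (USL - mean) / (3*sigma) = (108.3 - 92.65) / (3*1.48) = 3.5248
Cpl = (mean - LSL) / (3*sigma) = (92.65 - 91.0) / (3*1.48) = 0.3716
Cpk = min(Cpu, Cpl) = 0.3716

0.3716


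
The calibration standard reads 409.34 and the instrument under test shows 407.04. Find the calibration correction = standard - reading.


Correction = standard - reading
= 409.34 - 407.04
= 2.3000

2.3000


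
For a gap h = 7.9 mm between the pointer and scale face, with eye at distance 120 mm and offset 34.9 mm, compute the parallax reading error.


error = h * offset / d
= 7.9 * 34.9 / 120
= 2.2976

2.2976


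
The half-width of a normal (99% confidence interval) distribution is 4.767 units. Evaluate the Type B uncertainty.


u_B = half_width / 2.576
u_B = 4.767 / 2.576
u_B = 1.8505

1.8505


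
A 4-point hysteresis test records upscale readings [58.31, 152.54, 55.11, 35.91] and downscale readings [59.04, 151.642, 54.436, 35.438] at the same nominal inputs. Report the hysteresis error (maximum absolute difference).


|58.31 - 59.04| = 0.7300
|152.54 - 151.642| = 0.8980
|55.11 - 54.436| = 0.6740
|35.91 - 35.438| = 0.4720
hysteresis = max(diffs) = 0.8980

0.8980


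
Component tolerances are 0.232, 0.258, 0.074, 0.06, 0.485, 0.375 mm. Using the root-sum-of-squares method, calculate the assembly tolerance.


RSS = sqrt(0.232^2 + 0.258^2 + 0.074^2 + 0.06^2 + 0.485^2 + 0.375^2)
= sqrt(0.505314)
= 0.7109

0.7109


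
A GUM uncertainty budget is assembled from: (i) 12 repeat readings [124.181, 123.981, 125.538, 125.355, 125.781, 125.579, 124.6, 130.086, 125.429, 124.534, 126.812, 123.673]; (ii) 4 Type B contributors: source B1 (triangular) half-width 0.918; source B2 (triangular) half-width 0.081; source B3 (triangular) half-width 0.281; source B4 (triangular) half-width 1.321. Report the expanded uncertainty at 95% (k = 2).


mean = (124.181 + 123.981 + 125.538 + 125.355 + 125.781 + 125.579 + 124.6 + 130.086 + 125.429 + 124.534 + 126.812 + 123.673) / 12 = 125.4624167
s = sqrt(sum((x - mean)^2)/(n-1)) = 1.7049849
u_A = s / sqrt(n) = 1.7049849 / sqrt(12) = 0.49218675
u_B1 = 0.918 / sqrt(6) = 0.37477193
u_B2 = 0.081 / sqrt(6) = 0.033068112
u_B3 = 0.281 / sqrt(6) = 0.11471777
u_B4 = 1.321 / sqrt(6) = 0.53929599
uc = sqrt(0.49218675^2 + 0.37477193^2 + 0.033068112^2 + 0.11471777^2 + 0.53929599^2) = 0.82933445
U = k * uc = 2 * 0.82933445
U = 1.6587

1.6587


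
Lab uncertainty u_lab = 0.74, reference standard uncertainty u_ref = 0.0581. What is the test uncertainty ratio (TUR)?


TUR = u_lab / u_ref
= 0.74 / 0.0581
= 12.7367

12.7367


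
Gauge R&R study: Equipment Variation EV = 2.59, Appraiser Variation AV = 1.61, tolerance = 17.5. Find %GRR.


GRR = sqrt(EV^2 + AV^2) = sqrt(2.59^2 + 1.61^2) = 3.0496229
%GRR = GRR / tol * 100 = 3.0496229 / 17.5 * 100
%GRR = 17.4264

17.4264


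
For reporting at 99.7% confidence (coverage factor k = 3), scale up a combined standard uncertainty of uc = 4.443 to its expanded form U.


U = k * uc
U = 3 * 4.443
U = 13.3290

13.3290


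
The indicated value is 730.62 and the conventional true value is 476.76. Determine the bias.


Systematic error = measured - true
= 730.62 - 476.76
= 253.8600

253.8600


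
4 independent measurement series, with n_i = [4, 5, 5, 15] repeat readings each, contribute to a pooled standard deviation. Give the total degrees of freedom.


nu = sum_i (n_i - 1)
nu = ((4 - 1) + (5 - 1) + (5 - 1) + (15 - 1))
nu = 3 + 4 + 4 + 14
nu = 25

25


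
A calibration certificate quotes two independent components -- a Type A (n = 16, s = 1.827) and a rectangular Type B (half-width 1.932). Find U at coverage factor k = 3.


u_A = s / sqrt(n) = 1.827 / sqrt(16) = 0.45675
u_B = half_width / sqrt(3) = 1.932 / sqrt(3) = 1.1154407
uc = sqrt(u_A^2 + u_B^2) = sqrt(0.45675^2 + 1.1154407^2) = 1.2053334
U = k * uc = 3 * 1.2053334
U = 3.6160

3.6160


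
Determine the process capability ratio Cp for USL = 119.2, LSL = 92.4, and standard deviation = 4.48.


Cp = (USL - LSL) / (6 * sigma)
= (119.2 - 92.4) / (6 * 4.48)
= 26.8000 / 26.8800
= 0.9970

0.9970


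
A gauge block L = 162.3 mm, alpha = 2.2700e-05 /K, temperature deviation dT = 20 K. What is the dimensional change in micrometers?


dL = L * alpha * dT
= 162.3 * 2.2700e-05 * 20
= 0.0736842 mm
dL_um = 0.0736842 * 1000 = 73.6842 um

73.6842


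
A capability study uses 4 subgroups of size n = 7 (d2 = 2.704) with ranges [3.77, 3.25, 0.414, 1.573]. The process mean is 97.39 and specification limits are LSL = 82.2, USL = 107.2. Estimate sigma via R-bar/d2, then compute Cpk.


R_bar = (3.77 + 3.25 + 0.414 + 1.573) / 4 = 2.25175
sigma = R_bar / d2 = 2.25175 / 2.704 = 0.83274778
Cp = (USL - LSL)/(6*sigma) = (107.2 - 82.2)/(6*0.83274778) = 5.0035
Cpu = (107.2 - 97.39)/(3*0.83274778) = 3.9268
Cpl = (97.39 - 82.2)/(3*0.83274778) = 6.0803
Cpk = min(Cpu, Cpl) = 3.9268

3.9268


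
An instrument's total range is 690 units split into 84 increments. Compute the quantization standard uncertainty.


resolution = range / divisions
resolution = 690 / 84 = 8.2142857
u_res = resolution / (2*sqrt(3))
u_res = 8.2142857 / 3.4641016
u_res = 2.3713

2.3713


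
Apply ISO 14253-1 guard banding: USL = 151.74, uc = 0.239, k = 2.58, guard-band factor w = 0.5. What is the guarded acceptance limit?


U = k * uc = 2.58 * 0.239 = 0.61662
guard band g = w * U = 0.5 * 0.61662 = 0.30831
AL = USL - g = 151.74 - 0.30831
AL = 151.4317

151.4317


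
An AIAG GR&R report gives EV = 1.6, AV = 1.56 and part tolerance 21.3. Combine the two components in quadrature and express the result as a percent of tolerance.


GRR = sqrt(EV^2 + AV^2) = sqrt(1.6^2 + 1.56^2) = 2.2346364
%GRR = GRR / tol * 100 = 2.2346364 / 21.3 * 100
%GRR = 10.4913

10.4913


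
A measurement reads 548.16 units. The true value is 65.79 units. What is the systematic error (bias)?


Systematic error = measured - true
= 548.16 - 65.79
= 482.3700

482.3700


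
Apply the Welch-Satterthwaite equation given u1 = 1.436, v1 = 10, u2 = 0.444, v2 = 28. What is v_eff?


uc = sqrt(u1^2 + u2^2) = sqrt(1.436^2 + 0.444^2) = 1.5030742
v_eff = uc^4 / (u1^4/v1 + u2^4/v2)
= 1.5030742^4 / (1.436^4/10 + 0.444^4/28)
= 5.1041295 / 0.42661194
v_eff = 11.9643

11.9643


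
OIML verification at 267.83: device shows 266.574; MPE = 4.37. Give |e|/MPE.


e = indication - reference = 266.574 - 267.83 = -1.2560
|e| = 1.2560
ratio = |e| / MPE = 1.2560 / 4.37
ratio = 0.2874

0.2874
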